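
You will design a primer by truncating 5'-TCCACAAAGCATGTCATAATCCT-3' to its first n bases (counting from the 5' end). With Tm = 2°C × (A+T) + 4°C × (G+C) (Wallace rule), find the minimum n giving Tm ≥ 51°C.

First 18 bases: TCCACAAAGCATGTCATA → Tm = 50°C (< 51°C)
First 19 bases: TCCACAAAGCATGTCATAA → Tm = 52°C (≥ 51°C)
Since every base adds ≥2°C, Tm only increases with n, so the threshold is first crossed at n = 19.

n = 19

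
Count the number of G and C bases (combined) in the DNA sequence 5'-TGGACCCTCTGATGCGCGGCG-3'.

15

C=7, T=4, G=8, A=2
Total G or C: 8 + 7 = 15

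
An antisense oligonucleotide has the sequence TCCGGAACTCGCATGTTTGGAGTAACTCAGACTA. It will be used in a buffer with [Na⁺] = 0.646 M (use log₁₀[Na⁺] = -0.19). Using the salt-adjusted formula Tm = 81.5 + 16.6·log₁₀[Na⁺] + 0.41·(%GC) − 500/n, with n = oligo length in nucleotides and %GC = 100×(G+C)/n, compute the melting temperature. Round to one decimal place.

82.9°C

Length n = 34. Counting bases: T=9, C=8, G=8, A=9
G+C = 16, so %GC = 16/34 × 100 = 47.059%
Salt term: 16.6 × (-0.19) = -3.154
GC term: 0.41 × 47.059 = 19.294; length term: −500/34 = −14.706
Tm = 81.5 + (-3.154) + 19.294 − 14.706 = 82.934 → 82.9°C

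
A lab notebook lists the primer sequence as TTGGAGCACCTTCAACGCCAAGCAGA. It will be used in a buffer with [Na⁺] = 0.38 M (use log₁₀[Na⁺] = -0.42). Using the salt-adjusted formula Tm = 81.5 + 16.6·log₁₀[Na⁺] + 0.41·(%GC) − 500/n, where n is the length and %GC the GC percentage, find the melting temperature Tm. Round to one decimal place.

Length n = 26. Counting bases: A=8, T=4, C=8, G=6
G+C = 14, so %GC = 14/26 × 100 = 53.846%
Salt term: 16.6 × (-0.42) = -6.972
GC term: 0.41 × 53.846 = 22.077; length term: −500/26 = −19.231
Tm = 81.5 + (-6.972) + 22.077 − 19.231 = 77.374 → 77.4°C

77.4°C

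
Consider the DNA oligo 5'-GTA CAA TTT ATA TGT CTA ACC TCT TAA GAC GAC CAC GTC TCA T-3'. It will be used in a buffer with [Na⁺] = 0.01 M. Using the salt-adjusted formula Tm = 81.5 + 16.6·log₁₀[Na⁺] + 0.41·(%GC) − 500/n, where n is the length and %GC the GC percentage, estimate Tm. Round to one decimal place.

51.9°C

Length n = 43. C=11, G=5, A=13, T=14
G+C = 16, so %GC = 16/43 × 100 = 37.209%
Salt term: 16.6 × (-2) = -33.2
GC term: 0.41 × 37.209 = 15.256; length term: −500/43 = −11.628
Tm = 81.5 + (-33.2) + 15.256 − 11.628 = 51.928 → 51.9°C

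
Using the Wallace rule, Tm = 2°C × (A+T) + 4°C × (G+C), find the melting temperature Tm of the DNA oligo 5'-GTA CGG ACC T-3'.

32°C

Counting bases: T=2, A=2, G=3, C=3
So N_AT = 4 and N_GC = 6.
Tm = 2×4 + 4×6 = 32°C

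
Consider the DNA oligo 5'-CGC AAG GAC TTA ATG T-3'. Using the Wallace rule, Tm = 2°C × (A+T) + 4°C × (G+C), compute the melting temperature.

Scanning the sequence gives G=4, C=3, T=4, A=5.
AT pairs contribute 9, GC pairs contribute 7.
Tm = 2(9) + 4(7) = 18 + 28 = 46°C

46°C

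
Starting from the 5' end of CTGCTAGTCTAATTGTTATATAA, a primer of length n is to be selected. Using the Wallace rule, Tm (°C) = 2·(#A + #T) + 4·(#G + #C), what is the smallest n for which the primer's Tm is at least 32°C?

First 10 bases: CTGCTAGTCT → Tm = 30°C (< 32°C)
First 11 bases: CTGCTAGTCTA → Tm = 32°C (≥ 32°C)
Since every base adds ≥2°C, Tm only increases with n, so the threshold is first crossed at n = 11.

n = 11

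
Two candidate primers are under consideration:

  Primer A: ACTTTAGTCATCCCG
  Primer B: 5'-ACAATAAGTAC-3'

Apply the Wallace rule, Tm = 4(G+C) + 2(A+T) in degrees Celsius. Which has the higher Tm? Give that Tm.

Primer A: A+T=8, G+C=7 → Tm = 2(8)+4(7) = 44°C
Primer B: A+T=8, G+C=3 → Tm = 2(8)+4(3) = 28°C
44°C vs 28°C → primer A is higher.

Primer A, 44°C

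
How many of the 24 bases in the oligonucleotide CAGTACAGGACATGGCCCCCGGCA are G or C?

Base counts: C=9, G=7, T=2, A=6
G+C = 7 + 9 = 16

16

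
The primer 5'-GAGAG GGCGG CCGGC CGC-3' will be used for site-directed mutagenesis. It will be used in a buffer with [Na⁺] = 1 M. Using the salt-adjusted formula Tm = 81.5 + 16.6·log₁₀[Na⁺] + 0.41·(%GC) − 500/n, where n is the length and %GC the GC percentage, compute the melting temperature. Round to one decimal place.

Length n = 18. Base counts: G=10, A=2, C=6, T=0
G+C = 16, so %GC = 16/18 × 100 = 88.889%
Salt term: 16.6 × (0) = 0
GC term: 0.41 × 88.889 = 36.444; length term: −500/18 = −27.778
Tm = 81.5 + (0) + 36.444 − 27.778 = 90.166 → 90.2°C

90.2°C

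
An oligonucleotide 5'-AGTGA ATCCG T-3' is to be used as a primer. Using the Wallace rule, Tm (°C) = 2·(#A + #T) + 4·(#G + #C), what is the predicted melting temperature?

32°C

Scanning the sequence gives A=3, G=3, T=3, C=2.
So N_AT = 6 and N_GC = 5.
Tm = 4·5 + 2·6 = 20 + 12 = 32°C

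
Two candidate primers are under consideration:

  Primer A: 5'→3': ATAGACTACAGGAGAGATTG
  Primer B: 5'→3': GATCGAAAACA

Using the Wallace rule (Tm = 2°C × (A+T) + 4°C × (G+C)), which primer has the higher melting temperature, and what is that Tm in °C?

Primer A: A+T=12, G+C=8 → Tm = 2(12)+4(8) = 56°C
Primer B: A+T=7, G+C=4 → Tm = 2(7)+4(4) = 30°C
56°C vs 30°C → primer A is higher.

Primer A, 56°C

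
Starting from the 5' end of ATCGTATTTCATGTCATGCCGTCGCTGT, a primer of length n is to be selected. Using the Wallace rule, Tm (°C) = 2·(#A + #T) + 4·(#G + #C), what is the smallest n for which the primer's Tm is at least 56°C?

First 19 bases: ATCGTATTTCATGTCATGC → Tm = 52°C (< 56°C)
First 20 bases: ATCGTATTTCATGTCATGCC → Tm = 56°C (≥ 56°C)
Each additional base adds 2°C (A/T) or 4°C (G/C), so Tm is non-decreasing in n; n = 20 is the first length to reach 56°C.

n = 20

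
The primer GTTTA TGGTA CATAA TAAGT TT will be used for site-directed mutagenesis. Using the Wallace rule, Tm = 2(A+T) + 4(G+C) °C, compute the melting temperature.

54°C

Scanning the sequence gives A=7, T=10, C=1, G=4.
A+T = 17, G+C = 5
Tm = 2×17 + 4×5 = 54°C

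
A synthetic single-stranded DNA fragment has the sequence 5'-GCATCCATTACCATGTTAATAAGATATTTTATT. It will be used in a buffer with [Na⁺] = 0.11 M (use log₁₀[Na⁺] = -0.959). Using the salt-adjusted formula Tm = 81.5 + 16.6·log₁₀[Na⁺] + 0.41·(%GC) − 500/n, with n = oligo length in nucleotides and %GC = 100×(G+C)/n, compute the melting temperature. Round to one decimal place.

60.4°C

Length n = 33. Scanning the sequence gives G=3, C=5, A=11, T=14.
G+C = 8, so %GC = 8/33 × 100 = 24.242%
Salt term: 16.6 × (-0.959) = -15.919
GC term: 0.41 × 24.242 = 9.939; length term: −500/33 = −15.152
Tm = 81.5 + (-15.919) + 9.939 − 15.152 = 60.368 → 60.4°C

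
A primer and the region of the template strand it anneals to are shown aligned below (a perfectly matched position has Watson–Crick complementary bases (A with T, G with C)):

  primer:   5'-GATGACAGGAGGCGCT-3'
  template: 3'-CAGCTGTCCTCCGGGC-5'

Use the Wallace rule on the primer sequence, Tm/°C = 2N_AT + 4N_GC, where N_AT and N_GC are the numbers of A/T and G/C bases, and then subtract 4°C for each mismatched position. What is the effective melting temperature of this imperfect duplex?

36°C

Primer base counts: A=4, T=2, G=7, C=3 → A+T=6, G+C=10
Perfect-match Tm = 2(6) + 4(10) = 12 + 40 = 52°C
Mismatches (positions where the bases are not complementary): 4 (at positions 2, 3, 14, 16)
Effective Tm = 52 − 4×4 = 52 − 16 = 36°C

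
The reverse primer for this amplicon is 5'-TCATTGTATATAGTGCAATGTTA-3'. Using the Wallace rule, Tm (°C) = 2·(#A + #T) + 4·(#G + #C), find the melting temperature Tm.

Base counts: C=2, A=7, G=4, T=10
So N_AT = 17 and N_GC = 6.
Tm = 4·6 + 2·17 = 24 + 34 = 58°C

58°C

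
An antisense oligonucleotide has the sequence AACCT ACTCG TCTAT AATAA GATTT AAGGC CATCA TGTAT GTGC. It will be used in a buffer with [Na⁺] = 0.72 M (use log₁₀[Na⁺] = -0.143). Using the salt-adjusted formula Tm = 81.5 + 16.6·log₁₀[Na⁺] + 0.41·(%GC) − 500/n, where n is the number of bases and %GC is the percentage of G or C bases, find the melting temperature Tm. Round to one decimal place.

Length n = 44. Base counts: C=9, A=14, G=7, T=14
G+C = 16, so %GC = 16/44 × 100 = 36.364%
Salt term: 16.6 × (-0.143) = -2.374
GC term: 0.41 × 36.364 = 14.909; length term: −500/44 = −11.364
Tm = 81.5 + (-2.374) + 14.909 − 11.364 = 82.671 → 82.7°C

82.7°C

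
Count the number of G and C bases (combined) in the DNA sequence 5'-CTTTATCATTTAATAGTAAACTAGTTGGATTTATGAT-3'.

G=5, T=17, C=3, A=12
Total G or C: 5 + 3 = 8

8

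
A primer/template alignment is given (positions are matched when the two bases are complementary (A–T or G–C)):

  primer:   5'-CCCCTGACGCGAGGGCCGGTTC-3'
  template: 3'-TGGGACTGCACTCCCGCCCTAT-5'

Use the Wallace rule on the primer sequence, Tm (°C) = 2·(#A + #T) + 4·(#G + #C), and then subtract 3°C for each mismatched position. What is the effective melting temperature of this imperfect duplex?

63°C

Primer base counts: A=2, T=3, G=8, C=9 → A+T=5, G+C=17
Perfect-match Tm = 2(5) + 4(17) = 10 + 68 = 78°C
Mismatches (positions where the bases are not complementary): 5 (at positions 1, 10, 17, 20, 22)
Effective Tm = 78 − 5×3 = 78 − 15 = 63°C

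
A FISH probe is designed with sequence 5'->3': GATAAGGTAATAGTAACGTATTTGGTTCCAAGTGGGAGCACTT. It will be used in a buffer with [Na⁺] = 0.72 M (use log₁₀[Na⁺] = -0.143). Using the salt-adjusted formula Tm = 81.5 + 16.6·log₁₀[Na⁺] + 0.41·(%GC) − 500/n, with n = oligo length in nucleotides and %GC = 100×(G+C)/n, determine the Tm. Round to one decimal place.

Length n = 43. T=13, A=13, G=12, C=5
G+C = 17, so %GC = 17/43 × 100 = 39.535%
Salt term: 16.6 × (-0.143) = -2.374
GC term: 0.41 × 39.535 = 16.209; length term: −500/43 = −11.628
Tm = 81.5 + (-2.374) + 16.209 − 11.628 = 83.707 → 83.7°C

83.7°C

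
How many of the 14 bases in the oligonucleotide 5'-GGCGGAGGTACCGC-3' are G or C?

Base counts: T=1, A=2, C=4, G=7
G+C = 7 + 4 = 11

11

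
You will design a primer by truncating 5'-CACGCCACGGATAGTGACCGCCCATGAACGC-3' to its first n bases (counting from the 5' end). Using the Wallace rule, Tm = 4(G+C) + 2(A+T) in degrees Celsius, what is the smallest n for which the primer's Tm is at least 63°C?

First 19 bases: CACGCCACGGATAGTGACC → Tm = 62°C (< 63°C)
First 20 bases: CACGCCACGGATAGTGACCG → Tm = 66°C (≥ 63°C)
Each additional base adds 2°C (A/T) or 4°C (G/C), so Tm is non-decreasing in n; n = 20 is the first length to reach 63°C.

n = 20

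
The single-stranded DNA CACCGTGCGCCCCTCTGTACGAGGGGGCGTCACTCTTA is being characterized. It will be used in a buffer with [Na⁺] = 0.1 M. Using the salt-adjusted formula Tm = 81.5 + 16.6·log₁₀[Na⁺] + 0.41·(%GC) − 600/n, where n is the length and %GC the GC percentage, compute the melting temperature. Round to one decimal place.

76.1°C

Length n = 38. Base counts: A=5, G=11, C=14, T=8
G+C = 25, so %GC = 25/38 × 100 = 65.789%
Salt term: 16.6 × (-1) = -16.6
GC term: 0.41 × 65.789 = 26.973; length term: −600/38 = −15.789
Tm = 81.5 + (-16.6) + 26.973 − 15.789 = 76.084 → 76.1°C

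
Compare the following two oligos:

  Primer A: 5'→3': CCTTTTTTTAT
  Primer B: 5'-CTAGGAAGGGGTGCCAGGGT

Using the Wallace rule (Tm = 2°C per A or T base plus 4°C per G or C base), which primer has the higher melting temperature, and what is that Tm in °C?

Primer A: A+T=9, G+C=2 → Tm = 2(9)+4(2) = 26°C
Primer B: A+T=7, G+C=13 → Tm = 2(7)+4(13) = 66°C
26°C vs 66°C → primer B is higher.

Primer B, 66°C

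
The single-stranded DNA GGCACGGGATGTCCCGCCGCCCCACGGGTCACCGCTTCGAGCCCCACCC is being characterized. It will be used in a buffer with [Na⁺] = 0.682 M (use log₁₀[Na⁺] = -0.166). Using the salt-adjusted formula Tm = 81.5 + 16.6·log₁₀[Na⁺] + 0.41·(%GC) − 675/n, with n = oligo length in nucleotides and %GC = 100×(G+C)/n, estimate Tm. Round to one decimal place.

96.8°C

Length n = 49. Base counts: C=24, G=14, A=6, T=5
G+C = 38, so %GC = 38/49 × 100 = 77.551%
Salt term: 16.6 × (-0.166) = -2.756
GC term: 0.41 × 77.551 = 31.796; length term: −675/49 = −13.776
Tm = 81.5 + (-2.756) + 31.796 − 13.776 = 96.764 → 96.8°C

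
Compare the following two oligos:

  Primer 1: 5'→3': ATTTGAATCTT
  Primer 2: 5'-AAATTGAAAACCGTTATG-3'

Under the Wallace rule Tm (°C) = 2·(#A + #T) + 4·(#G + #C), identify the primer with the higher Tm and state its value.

Primer 2, 46°C

Primer 1: A+T=9, G+C=2 → Tm = 2(9)+4(2) = 26°C
Primer 2: A+T=13, G+C=5 → Tm = 2(13)+4(5) = 46°C
26°C vs 46°C → primer 2 is higher.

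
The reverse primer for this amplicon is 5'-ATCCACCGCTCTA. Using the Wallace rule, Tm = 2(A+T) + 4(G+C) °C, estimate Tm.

40°C

Scanning the sequence gives A=3, C=6, T=3, G=1.
A+T = 6, G+C = 7
Tm = 2×6 + 4×7 = 40°C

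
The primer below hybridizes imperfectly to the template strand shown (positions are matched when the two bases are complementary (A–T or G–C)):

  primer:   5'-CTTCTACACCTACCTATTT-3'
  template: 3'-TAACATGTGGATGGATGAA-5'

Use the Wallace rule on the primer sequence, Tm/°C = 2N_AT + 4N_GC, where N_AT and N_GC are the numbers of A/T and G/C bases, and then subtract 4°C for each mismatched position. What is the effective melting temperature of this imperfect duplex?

Primer base counts: A=4, T=8, G=0, C=7 → A+T=12, G+C=7
Perfect-match Tm = 2(12) + 4(7) = 24 + 28 = 52°C
Mismatches (positions where the bases are not complementary): 3 (at positions 1, 4, 17)
Effective Tm = 52 − 3×4 = 52 − 12 = 40°C

40°C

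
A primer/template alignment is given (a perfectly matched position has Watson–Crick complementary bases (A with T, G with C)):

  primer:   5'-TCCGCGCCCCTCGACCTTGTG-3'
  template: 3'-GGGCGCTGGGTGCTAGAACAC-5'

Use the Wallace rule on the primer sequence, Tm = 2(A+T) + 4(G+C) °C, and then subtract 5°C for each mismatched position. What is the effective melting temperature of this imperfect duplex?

Primer base counts: A=1, T=5, G=5, C=10 → A+T=6, G+C=15
Perfect-match Tm = 2(6) + 4(15) = 12 + 60 = 72°C
Mismatches (positions where the bases are not complementary): 4 (at positions 1, 7, 11, 15)
Effective Tm = 72 − 4×5 = 72 − 20 = 52°C

52°C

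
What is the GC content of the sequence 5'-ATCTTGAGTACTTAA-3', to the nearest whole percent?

27%

A=5, G=2, C=2, T=6
G+C = 2 + 2 = 4 out of 15 bases
%GC = 4/15 × 100 = 26.67% ≈ 27%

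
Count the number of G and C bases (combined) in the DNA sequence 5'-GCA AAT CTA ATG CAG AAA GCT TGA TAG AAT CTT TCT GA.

C=6, A=14, G=7, T=11
Total G or C: 7 + 6 = 13

13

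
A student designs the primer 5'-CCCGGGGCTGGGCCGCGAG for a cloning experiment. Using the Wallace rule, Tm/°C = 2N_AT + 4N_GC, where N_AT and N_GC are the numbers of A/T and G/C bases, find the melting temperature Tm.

Counting bases: T=1, A=1, G=10, C=7
AT pairs contribute 2, GC pairs contribute 17.
Tm = 4·17 + 2·2 = 68 + 4 = 72°C

72°C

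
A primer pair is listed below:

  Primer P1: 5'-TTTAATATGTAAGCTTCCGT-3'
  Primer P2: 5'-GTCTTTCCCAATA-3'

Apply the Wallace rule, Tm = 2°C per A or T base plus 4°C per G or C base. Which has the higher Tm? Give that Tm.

Primer P1, 52°C

Primer P1: A+T=14, G+C=6 → Tm = 2(14)+4(6) = 52°C
Primer P2: A+T=8, G+C=5 → Tm = 2(8)+4(5) = 36°C
52°C vs 36°C → primer P1 is higher.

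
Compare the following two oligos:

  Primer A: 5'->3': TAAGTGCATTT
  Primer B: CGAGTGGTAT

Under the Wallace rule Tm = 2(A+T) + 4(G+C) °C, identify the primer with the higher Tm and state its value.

Primer A: A+T=8, G+C=3 → Tm = 2(8)+4(3) = 28°C
Primer B: A+T=5, G+C=5 → Tm = 2(5)+4(5) = 30°C
28°C vs 30°C → primer B is higher.

Primer B, 30°C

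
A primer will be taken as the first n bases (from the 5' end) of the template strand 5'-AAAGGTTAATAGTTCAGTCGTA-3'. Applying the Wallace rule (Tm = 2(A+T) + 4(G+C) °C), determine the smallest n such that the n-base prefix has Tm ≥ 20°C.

n = 8

First 7 bases: AAAGGTT → Tm = 18°C (< 20°C)
First 8 bases: AAAGGTTA → Tm = 20°C (≥ 20°C)
Since every base adds ≥2°C, Tm only increases with n, so the threshold is first crossed at n = 8.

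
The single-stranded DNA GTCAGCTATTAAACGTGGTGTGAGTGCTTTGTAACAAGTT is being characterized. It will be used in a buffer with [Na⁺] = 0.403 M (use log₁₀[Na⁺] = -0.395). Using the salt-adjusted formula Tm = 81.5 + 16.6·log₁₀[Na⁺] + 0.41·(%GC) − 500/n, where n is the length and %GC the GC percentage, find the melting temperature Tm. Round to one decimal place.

78.8°C

Length n = 40. Base counts: T=14, C=5, A=10, G=11
G+C = 16, so %GC = 16/40 × 100 = 40%
Salt term: 16.6 × (-0.395) = -6.557
GC term: 0.41 × 40 = 16.4; length term: −500/40 = −12.5
Tm = 81.5 + (-6.557) + 16.4 − 12.5 = 78.843 → 78.8°C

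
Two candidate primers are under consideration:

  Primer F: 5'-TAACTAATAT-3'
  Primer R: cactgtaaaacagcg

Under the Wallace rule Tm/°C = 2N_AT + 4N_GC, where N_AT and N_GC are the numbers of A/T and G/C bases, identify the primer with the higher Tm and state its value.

Primer F: A+T=9, G+C=1 → Tm = 2(9)+4(1) = 22°C
Primer R: A+T=8, G+C=7 → Tm = 2(8)+4(7) = 44°C
22°C vs 44°C → primer R is higher.

Primer R, 44°C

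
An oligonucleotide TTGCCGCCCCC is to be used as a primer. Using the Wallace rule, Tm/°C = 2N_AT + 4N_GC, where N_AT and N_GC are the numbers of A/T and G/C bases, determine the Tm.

40°C

C=7, A=0, T=2, G=2
So N_AT = 2 and N_GC = 9.
Tm = 2×2 + 4×9 = 40°C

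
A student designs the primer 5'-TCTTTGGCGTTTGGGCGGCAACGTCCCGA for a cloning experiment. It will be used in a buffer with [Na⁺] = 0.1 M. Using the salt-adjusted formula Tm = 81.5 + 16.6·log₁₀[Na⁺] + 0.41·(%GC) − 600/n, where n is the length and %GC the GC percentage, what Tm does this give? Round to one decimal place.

Length n = 29. A=3, C=8, G=10, T=8
G+C = 18, so %GC = 18/29 × 100 = 62.069%
Salt term: 16.6 × (-1) = -16.6
GC term: 0.41 × 62.069 = 25.448; length term: −600/29 = −20.69
Tm = 81.5 + (-16.6) + 25.448 − 20.69 = 69.658 → 69.7°C

69.7°C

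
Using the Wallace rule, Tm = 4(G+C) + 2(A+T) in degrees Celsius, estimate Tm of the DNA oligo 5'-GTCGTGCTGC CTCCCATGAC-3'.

T=5, C=8, A=2, G=5
So N_AT = 7 and N_GC = 13.
Tm = 4·13 + 2·7 = 52 + 14 = 66°C

66°C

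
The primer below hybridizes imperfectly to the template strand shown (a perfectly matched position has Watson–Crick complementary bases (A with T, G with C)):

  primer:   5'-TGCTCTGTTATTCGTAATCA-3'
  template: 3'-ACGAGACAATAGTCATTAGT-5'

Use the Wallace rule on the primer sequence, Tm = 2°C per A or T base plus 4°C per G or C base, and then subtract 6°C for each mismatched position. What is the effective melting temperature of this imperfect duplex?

Primer base counts: A=4, T=9, G=3, C=4 → A+T=13, G+C=7
Perfect-match Tm = 2(13) + 4(7) = 26 + 28 = 54°C
Mismatches (positions where the bases are not complementary): 2 (at positions 12, 13)
Effective Tm = 54 − 2×6 = 54 − 12 = 42°C

42°C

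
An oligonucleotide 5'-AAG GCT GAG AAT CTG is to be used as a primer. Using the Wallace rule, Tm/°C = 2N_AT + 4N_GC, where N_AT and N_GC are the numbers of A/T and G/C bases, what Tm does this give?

Base counts: G=5, A=5, T=3, C=2
A+T = 8, G+C = 7
Tm = 2×8 + 4×7 = 44°C

44°C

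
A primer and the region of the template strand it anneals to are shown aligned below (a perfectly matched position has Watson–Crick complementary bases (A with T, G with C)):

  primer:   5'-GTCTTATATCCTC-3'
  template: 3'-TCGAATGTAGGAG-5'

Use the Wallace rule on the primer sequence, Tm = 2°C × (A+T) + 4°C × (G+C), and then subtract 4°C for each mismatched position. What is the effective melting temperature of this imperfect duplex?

24°C

Primer base counts: A=2, T=6, G=1, C=4 → A+T=8, G+C=5
Perfect-match Tm = 2(8) + 4(5) = 16 + 20 = 36°C
Mismatches (positions where the bases are not complementary): 3 (at positions 1, 2, 7)
Effective Tm = 36 − 3×4 = 36 − 12 = 24°C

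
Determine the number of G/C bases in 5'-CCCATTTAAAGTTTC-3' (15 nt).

5

Scanning the sequence gives G=1, T=6, C=4, A=4.
G+C = 1 + 4 = 5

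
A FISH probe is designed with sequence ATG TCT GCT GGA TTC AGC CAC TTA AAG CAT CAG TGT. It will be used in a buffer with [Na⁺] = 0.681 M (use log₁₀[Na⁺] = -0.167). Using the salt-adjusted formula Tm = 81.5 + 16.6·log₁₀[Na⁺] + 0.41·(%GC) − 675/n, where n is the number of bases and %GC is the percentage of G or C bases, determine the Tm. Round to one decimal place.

78.2°C

Length n = 36. Counting bases: A=9, C=8, G=8, T=11
G+C = 16, so %GC = 16/36 × 100 = 44.444%
Salt term: 16.6 × (-0.167) = -2.772
GC term: 0.41 × 44.444 = 18.222; length term: −675/36 = −18.75
Tm = 81.5 + (-2.772) + 18.222 − 18.75 = 78.2 → 78.2°C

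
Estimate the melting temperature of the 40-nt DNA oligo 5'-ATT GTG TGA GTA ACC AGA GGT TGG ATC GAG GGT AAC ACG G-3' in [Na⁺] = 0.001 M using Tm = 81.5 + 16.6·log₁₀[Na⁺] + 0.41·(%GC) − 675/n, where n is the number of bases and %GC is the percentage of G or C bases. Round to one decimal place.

Length n = 40. Base counts: C=5, T=9, A=11, G=15
G+C = 20, so %GC = 20/40 × 100 = 50%
Salt term: 16.6 × (-3) = -49.8
GC term: 0.41 × 50 = 20.5; length term: −675/40 = −16.875
Tm = 81.5 + (-49.8) + 20.5 − 16.875 = 35.325 → 35.3°C

35.3°C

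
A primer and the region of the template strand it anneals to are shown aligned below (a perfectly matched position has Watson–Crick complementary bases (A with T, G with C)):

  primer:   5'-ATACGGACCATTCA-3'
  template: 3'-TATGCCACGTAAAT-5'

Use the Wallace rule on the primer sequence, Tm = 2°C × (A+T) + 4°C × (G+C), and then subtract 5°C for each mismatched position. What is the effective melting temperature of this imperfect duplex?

25°C

Primer base counts: A=5, T=3, G=2, C=4 → A+T=8, G+C=6
Perfect-match Tm = 2(8) + 4(6) = 16 + 24 = 40°C
Mismatches (positions where the bases are not complementary): 3 (at positions 7, 8, 13)
Effective Tm = 40 − 3×5 = 40 − 15 = 25°C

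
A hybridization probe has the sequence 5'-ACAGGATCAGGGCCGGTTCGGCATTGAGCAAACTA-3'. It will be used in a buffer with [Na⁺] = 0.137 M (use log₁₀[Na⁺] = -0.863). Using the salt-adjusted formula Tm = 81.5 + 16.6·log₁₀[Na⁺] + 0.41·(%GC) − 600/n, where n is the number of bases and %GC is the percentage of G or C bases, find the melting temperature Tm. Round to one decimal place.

72.3°C

Length n = 35. Scanning the sequence gives C=8, G=11, A=10, T=6.
G+C = 19, so %GC = 19/35 × 100 = 54.286%
Salt term: 16.6 × (-0.863) = -14.326
GC term: 0.41 × 54.286 = 22.257; length term: −600/35 = −17.143
Tm = 81.5 + (-14.326) + 22.257 − 17.143 = 72.288 → 72.3°C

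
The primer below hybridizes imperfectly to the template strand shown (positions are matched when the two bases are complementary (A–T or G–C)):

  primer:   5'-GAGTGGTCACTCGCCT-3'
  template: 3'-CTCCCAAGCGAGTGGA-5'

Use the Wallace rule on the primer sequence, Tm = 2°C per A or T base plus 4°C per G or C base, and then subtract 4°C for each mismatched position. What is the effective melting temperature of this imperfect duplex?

36°C

Primer base counts: A=2, T=4, G=5, C=5 → A+T=6, G+C=10
Perfect-match Tm = 2(6) + 4(10) = 12 + 40 = 52°C
Mismatches (positions where the bases are not complementary): 4 (at positions 4, 6, 9, 13)
Effective Tm = 52 − 4×4 = 52 − 16 = 36°C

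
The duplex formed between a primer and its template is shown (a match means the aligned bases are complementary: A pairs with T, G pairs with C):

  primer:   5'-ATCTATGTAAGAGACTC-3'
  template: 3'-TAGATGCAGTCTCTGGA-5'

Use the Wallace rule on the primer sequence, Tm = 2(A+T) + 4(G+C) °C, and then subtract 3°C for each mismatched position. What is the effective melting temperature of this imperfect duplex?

Primer base counts: A=6, T=5, G=3, C=3 → A+T=11, G+C=6
Perfect-match Tm = 2(11) + 4(6) = 22 + 24 = 46°C
Mismatches (positions where the bases are not complementary): 4 (at positions 6, 9, 16, 17)
Effective Tm = 46 − 4×3 = 46 − 12 = 34°C

34°C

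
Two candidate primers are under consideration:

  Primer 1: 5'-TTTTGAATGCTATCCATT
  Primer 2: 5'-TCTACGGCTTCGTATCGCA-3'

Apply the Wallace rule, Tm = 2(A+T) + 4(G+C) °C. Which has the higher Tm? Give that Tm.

Primer 2, 58°C

Primer 1: A+T=13, G+C=5 → Tm = 2(13)+4(5) = 46°C
Primer 2: A+T=9, G+C=10 → Tm = 2(9)+4(10) = 58°C
46°C vs 58°C → primer 2 is higher.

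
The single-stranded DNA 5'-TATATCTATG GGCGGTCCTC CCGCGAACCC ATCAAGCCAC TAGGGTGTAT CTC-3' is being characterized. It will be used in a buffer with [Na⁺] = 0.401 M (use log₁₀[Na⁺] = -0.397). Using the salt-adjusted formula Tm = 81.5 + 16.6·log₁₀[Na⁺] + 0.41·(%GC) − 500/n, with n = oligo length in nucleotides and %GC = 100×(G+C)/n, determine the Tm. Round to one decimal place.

87.9°C

Length n = 53. Counting bases: T=13, G=12, C=17, A=11
G+C = 29, so %GC = 29/53 × 100 = 54.717%
Salt term: 16.6 × (-0.397) = -6.59
GC term: 0.41 × 54.717 = 22.434; length term: −500/53 = −9.434
Tm = 81.5 + (-6.59) + 22.434 − 9.434 = 87.91 → 87.9°C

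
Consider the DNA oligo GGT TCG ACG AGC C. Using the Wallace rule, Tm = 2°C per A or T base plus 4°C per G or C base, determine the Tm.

44°C

G=5, C=4, A=2, T=2
So N_AT = 4 and N_GC = 9.
Tm = 2(4) + 4(9) = 8 + 36 = 44°C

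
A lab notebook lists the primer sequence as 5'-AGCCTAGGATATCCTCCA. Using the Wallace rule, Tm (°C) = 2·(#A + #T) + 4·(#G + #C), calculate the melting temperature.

Scanning the sequence gives T=4, C=6, G=3, A=5.
A+T = 9, G+C = 9
Tm = 2×9 + 4×9 = 54°C

54°C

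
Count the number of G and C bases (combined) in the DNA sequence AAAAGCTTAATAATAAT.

Base counts: G=1, T=5, C=1, A=10
G+C = 1 + 1 = 2

2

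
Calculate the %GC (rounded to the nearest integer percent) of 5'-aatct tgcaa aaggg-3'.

Counting bases: G=4, A=6, C=2, T=3
G+C = 4 + 2 = 6 out of 15 bases
%GC = 6/15 × 100 = 40% ≈ 40%

40%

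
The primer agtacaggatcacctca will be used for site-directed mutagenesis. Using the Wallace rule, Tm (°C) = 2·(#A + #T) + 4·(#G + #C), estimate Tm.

Base counts: A=6, C=5, G=3, T=3
AT pairs contribute 9, GC pairs contribute 8.
Tm = 4·8 + 2·9 = 32 + 18 = 50°C

50°C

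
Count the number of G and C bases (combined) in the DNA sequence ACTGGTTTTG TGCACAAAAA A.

7

Base counts: T=6, C=3, G=4, A=8
G+C = 4 + 3 = 7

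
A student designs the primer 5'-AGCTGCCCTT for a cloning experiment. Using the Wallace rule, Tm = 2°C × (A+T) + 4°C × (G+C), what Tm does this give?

Base counts: C=4, A=1, G=2, T=3
AT pairs contribute 4, GC pairs contribute 6.
Tm = 2×4 + 4×6 = 32°C

32°C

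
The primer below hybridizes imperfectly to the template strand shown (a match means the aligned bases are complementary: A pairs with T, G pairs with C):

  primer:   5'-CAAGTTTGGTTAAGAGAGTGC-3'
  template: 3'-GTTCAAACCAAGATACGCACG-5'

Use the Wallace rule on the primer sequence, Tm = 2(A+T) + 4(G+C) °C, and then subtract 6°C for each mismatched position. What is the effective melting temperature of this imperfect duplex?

Primer base counts: A=6, T=6, G=7, C=2 → A+T=12, G+C=9
Perfect-match Tm = 2(12) + 4(9) = 24 + 36 = 60°C
Mismatches (positions where the bases are not complementary): 5 (at positions 12, 13, 14, 15, 17)
Effective Tm = 60 − 5×6 = 60 − 30 = 30°C

30°C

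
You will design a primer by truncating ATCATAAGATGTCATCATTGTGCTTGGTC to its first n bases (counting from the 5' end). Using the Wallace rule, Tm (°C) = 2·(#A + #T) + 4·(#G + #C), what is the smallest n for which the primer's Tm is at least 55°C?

n = 22

First 21 bases: ATCATAAGATGTCATCATTGT → Tm = 54°C (< 55°C)
First 22 bases: ATCATAAGATGTCATCATTGTG → Tm = 58°C (≥ 55°C)
Since every base adds ≥2°C, Tm only increases with n, so the threshold is first crossed at n = 22.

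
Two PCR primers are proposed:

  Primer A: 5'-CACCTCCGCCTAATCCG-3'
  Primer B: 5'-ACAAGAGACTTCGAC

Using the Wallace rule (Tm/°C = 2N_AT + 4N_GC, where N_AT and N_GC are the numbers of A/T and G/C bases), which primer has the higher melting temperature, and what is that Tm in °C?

Primer A: A+T=6, G+C=11 → Tm = 2(6)+4(11) = 56°C
Primer B: A+T=8, G+C=7 → Tm = 2(8)+4(7) = 44°C
56°C vs 44°C → primer A is higher.

Primer A, 56°C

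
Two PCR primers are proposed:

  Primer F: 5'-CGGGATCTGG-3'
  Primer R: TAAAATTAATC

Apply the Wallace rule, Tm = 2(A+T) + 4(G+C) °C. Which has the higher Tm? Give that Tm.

Primer F: A+T=3, G+C=7 → Tm = 2(3)+4(7) = 34°C
Primer R: A+T=10, G+C=1 → Tm = 2(10)+4(1) = 24°C
34°C vs 24°C → primer F is higher.

Primer F, 34°C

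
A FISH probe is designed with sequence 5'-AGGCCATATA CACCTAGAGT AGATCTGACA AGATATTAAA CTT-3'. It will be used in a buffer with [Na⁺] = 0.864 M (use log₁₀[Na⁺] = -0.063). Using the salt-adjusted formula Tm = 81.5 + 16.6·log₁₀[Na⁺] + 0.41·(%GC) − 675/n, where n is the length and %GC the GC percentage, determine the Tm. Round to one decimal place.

Length n = 43. Base counts: G=7, T=11, C=8, A=17
G+C = 15, so %GC = 15/43 × 100 = 34.884%
Salt term: 16.6 × (-0.063) = -1.046
GC term: 0.41 × 34.884 = 14.302; length term: −675/43 = −15.698
Tm = 81.5 + (-1.046) + 14.302 − 15.698 = 79.058 → 79.1°C

79.1°C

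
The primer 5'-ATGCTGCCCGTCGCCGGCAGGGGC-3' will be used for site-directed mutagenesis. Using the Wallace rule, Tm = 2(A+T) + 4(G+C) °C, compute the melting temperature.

86°C

Base counts: T=3, C=9, G=10, A=2
AT pairs contribute 5, GC pairs contribute 19.
Tm = 4·19 + 2·5 = 76 + 10 = 86°C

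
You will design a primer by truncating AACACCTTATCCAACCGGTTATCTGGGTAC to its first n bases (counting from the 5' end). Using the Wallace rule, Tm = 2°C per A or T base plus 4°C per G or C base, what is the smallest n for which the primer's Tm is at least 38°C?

First 13 bases: AACACCTTATCCA → Tm = 36°C (< 38°C)
First 14 bases: AACACCTTATCCAA → Tm = 38°C (≥ 38°C)
Since every base adds ≥2°C, Tm only increases with n, so the threshold is first crossed at n = 14.

n = 14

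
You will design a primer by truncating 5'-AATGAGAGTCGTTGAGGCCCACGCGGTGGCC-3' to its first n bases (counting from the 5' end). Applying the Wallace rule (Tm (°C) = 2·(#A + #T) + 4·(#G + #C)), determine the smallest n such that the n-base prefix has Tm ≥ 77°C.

n = 25

First 24 bases: AATGAGAGTCGTTGAGGCCCACGC → Tm = 76°C (< 77°C)
First 25 bases: AATGAGAGTCGTTGAGGCCCACGCG → Tm = 80°C (≥ 77°C)
Each additional base adds 2°C (A/T) or 4°C (G/C), so Tm is non-decreasing in n; n = 25 is the first length to reach 77°C.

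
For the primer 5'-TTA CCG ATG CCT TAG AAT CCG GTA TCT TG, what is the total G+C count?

Counting bases: A=6, T=10, G=6, C=7
Total G or C: 6 + 7 = 13

13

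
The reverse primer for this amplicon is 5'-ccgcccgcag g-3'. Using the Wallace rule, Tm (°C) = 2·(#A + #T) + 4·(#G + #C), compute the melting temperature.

42°C

T=0, G=4, C=6, A=1
AT pairs contribute 1, GC pairs contribute 10.
Tm = 2(1) + 4(10) = 2 + 40 = 42°C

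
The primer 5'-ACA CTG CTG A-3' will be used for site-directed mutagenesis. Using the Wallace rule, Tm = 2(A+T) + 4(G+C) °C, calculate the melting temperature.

Counting bases: T=2, G=2, A=3, C=3
A+T = 5, G+C = 5
Tm = 2(5) + 4(5) = 10 + 20 = 30°C

30°C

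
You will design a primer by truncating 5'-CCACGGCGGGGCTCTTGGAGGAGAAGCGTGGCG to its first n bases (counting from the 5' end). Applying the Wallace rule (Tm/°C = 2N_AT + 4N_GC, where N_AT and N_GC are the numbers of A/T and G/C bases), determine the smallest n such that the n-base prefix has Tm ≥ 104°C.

n = 31

First 30 bases: CCACGGCGGGGCTCTTGGAGGAGAAGCGTG → Tm = 102°C (< 104°C)
First 31 bases: CCACGGCGGGGCTCTTGGAGGAGAAGCGTGG → Tm = 106°C (≥ 104°C)
Each additional base adds 2°C (A/T) or 4°C (G/C), so Tm is non-decreasing in n; n = 31 is the first length to reach 104°C.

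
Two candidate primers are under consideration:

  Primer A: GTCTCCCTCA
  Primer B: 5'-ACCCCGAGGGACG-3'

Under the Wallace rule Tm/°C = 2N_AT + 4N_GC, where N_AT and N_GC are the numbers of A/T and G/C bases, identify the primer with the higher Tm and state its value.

Primer B, 46°C

Primer A: A+T=4, G+C=6 → Tm = 2(4)+4(6) = 32°C
Primer B: A+T=3, G+C=10 → Tm = 2(3)+4(10) = 46°C
32°C vs 46°C → primer B is higher.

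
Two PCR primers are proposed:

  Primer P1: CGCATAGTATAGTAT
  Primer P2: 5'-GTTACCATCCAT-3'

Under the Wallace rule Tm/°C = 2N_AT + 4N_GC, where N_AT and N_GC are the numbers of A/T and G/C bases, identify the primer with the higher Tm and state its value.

Primer P1: A+T=10, G+C=5 → Tm = 2(10)+4(5) = 40°C
Primer P2: A+T=7, G+C=5 → Tm = 2(7)+4(5) = 34°C
40°C vs 34°C → primer P1 is higher.

Primer P1, 40°C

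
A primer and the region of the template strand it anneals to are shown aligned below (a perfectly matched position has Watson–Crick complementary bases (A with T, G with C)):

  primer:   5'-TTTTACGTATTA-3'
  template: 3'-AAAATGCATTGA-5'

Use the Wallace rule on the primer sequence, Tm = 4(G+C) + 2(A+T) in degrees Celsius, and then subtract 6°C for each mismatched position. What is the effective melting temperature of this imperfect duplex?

10°C

Primer base counts: A=3, T=7, G=1, C=1 → A+T=10, G+C=2
Perfect-match Tm = 2(10) + 4(2) = 20 + 8 = 28°C
Mismatches (positions where the bases are not complementary): 3 (at positions 10, 11, 12)
Effective Tm = 28 − 3×6 = 28 − 18 = 10°C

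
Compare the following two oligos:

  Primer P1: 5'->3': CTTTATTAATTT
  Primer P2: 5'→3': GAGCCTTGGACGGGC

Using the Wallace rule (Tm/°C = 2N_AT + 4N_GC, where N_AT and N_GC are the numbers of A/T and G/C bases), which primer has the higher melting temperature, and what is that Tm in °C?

Primer P1: A+T=11, G+C=1 → Tm = 2(11)+4(1) = 26°C
Primer P2: A+T=4, G+C=11 → Tm = 2(4)+4(11) = 52°C
26°C vs 52°C → primer P2 is higher.

Primer P2, 52°C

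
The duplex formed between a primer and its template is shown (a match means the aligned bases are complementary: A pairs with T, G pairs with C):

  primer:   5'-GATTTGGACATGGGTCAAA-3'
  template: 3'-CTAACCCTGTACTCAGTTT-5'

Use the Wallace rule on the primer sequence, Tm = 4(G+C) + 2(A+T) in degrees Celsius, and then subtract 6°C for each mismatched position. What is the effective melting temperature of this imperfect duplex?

Primer base counts: A=6, T=5, G=6, C=2 → A+T=11, G+C=8
Perfect-match Tm = 2(11) + 4(8) = 22 + 32 = 54°C
Mismatches (positions where the bases are not complementary): 2 (at positions 5, 13)
Effective Tm = 54 − 2×6 = 54 − 12 = 42°C

42°C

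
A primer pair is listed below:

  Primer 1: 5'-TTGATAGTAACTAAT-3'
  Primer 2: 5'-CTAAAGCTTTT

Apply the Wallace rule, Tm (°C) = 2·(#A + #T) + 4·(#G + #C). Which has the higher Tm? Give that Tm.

Primer 1, 36°C

Primer 1: A+T=12, G+C=3 → Tm = 2(12)+4(3) = 36°C
Primer 2: A+T=8, G+C=3 → Tm = 2(8)+4(3) = 28°C
36°C vs 28°C → primer 1 is higher.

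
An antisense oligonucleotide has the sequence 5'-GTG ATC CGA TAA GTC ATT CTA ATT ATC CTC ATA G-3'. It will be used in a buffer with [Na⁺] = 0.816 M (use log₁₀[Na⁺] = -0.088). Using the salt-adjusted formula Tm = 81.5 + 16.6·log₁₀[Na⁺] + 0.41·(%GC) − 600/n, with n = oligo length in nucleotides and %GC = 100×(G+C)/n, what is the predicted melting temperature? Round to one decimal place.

76.9°C

Length n = 34. Counting bases: C=7, A=10, G=5, T=12
G+C = 12, so %GC = 12/34 × 100 = 35.294%
Salt term: 16.6 × (-0.088) = -1.461
GC term: 0.41 × 35.294 = 14.471; length term: −600/34 = −17.647
Tm = 81.5 + (-1.461) + 14.471 − 17.647 = 76.863 → 76.9°C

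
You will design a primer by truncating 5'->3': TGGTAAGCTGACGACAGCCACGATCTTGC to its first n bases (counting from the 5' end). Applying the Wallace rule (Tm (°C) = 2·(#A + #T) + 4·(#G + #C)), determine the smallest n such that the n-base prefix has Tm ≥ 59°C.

n = 19

First 18 bases: TGGTAAGCTGACGACAGC → Tm = 56°C (< 59°C)
First 19 bases: TGGTAAGCTGACGACAGCC → Tm = 60°C (≥ 59°C)
Each additional base adds 2°C (A/T) or 4°C (G/C), so Tm is non-decreasing in n; n = 19 is the first length to reach 59°C.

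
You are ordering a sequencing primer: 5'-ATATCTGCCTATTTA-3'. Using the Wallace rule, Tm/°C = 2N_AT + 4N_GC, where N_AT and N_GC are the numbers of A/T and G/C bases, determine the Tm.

Base counts: G=1, C=3, T=7, A=4
AT pairs contribute 11, GC pairs contribute 4.
Tm = 2(11) + 4(4) = 22 + 16 = 38°C

38°C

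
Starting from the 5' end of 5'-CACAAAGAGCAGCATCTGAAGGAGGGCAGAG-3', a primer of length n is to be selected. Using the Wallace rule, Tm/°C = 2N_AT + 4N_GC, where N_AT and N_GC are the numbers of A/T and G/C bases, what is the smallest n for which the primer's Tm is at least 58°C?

First 19 bases: CACAAAGAGCAGCATCTGA → Tm = 56°C (< 58°C)
First 20 bases: CACAAAGAGCAGCATCTGAA → Tm = 58°C (≥ 58°C)
Each additional base adds 2°C (A/T) or 4°C (G/C), so Tm is non-decreasing in n; n = 20 is the first length to reach 58°C.

n = 20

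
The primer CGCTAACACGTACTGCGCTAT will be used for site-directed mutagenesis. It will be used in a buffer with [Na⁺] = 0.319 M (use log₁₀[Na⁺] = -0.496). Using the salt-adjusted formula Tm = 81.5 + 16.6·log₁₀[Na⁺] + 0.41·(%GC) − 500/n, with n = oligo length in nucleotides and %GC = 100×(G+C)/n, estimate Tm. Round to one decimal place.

70.9°C

Length n = 21. Scanning the sequence gives A=5, T=5, C=7, G=4.
G+C = 11, so %GC = 11/21 × 100 = 52.381%
Salt term: 16.6 × (-0.496) = -8.234
GC term: 0.41 × 52.381 = 21.476; length term: −500/21 = −23.81
Tm = 81.5 + (-8.234) + 21.476 − 23.81 = 70.932 → 70.9°C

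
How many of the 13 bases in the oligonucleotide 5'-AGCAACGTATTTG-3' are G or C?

5

T=4, C=2, A=4, G=3
G+C = 3 + 2 = 5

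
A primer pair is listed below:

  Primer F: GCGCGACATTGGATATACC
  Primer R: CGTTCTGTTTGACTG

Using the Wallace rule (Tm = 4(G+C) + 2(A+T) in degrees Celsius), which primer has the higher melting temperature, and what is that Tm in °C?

Primer F: A+T=9, G+C=10 → Tm = 2(9)+4(10) = 58°C
Primer R: A+T=8, G+C=7 → Tm = 2(8)+4(7) = 44°C
58°C vs 44°C → primer F is higher.

Primer F, 58°C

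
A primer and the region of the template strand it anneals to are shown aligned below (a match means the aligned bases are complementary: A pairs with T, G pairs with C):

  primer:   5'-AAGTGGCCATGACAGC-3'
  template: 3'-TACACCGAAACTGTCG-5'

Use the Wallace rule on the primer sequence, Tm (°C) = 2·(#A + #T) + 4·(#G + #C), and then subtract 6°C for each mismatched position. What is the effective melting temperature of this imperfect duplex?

Primer base counts: A=5, T=2, G=5, C=4 → A+T=7, G+C=9
Perfect-match Tm = 2(7) + 4(9) = 14 + 36 = 50°C
Mismatches (positions where the bases are not complementary): 3 (at positions 2, 8, 9)
Effective Tm = 50 − 3×6 = 50 − 18 = 32°C

32°C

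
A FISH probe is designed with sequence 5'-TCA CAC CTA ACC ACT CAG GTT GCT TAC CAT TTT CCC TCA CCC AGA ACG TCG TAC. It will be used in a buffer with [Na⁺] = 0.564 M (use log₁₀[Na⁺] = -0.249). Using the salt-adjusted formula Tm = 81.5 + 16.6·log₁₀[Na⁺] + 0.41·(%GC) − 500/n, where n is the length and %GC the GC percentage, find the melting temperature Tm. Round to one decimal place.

Length n = 54. Scanning the sequence gives G=6, T=14, A=13, C=21.
G+C = 27, so %GC = 27/54 × 100 = 50%
Salt term: 16.6 × (-0.249) = -4.133
GC term: 0.41 × 50 = 20.5; length term: −500/54 = −9.259
Tm = 81.5 + (-4.133) + 20.5 − 9.259 = 88.608 → 88.6°C

88.6°C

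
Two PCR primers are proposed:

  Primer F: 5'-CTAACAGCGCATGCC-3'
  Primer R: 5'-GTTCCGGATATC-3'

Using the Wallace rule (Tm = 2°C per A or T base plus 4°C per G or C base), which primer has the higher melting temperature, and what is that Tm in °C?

Primer F: A+T=6, G+C=9 → Tm = 2(6)+4(9) = 48°C
Primer R: A+T=6, G+C=6 → Tm = 2(6)+4(6) = 36°C
48°C vs 36°C → primer F is higher.

Primer F, 48°C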